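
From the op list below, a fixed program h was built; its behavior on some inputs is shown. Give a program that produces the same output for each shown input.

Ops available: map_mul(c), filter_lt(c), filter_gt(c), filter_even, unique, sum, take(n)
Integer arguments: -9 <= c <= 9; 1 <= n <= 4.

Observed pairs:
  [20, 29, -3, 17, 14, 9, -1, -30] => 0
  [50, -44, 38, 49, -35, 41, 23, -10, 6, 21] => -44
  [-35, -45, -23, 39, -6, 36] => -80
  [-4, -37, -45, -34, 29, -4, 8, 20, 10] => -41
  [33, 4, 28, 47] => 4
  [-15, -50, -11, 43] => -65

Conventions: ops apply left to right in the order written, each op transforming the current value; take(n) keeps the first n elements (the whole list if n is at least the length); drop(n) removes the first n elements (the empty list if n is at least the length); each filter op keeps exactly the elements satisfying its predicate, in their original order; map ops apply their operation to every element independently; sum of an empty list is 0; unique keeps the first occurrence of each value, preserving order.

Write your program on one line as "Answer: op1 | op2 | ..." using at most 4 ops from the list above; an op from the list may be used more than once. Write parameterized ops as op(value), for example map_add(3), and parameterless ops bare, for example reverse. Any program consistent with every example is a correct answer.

unique | take(2) | filter_lt(8) | sum

Check, running the answer program on each example:
  [20, 29, -3, 17, 14, 9, -1, -30] -> [20, 29, -3, 17, 14, 9, -1, -30] -> [20, 29] -> [] -> 0
  [50, -44, 38, 49, -35, 41, 23, -10, 6, 21] -> [50, -44, 38, 49, -35, 41, 23, -10, 6, 21] -> [50, -44] -> [-44] -> -44
  [-35, -45, -23, 39, -6, 36] -> [-35, -45, -23, 39, -6, 36] -> [-35, -45] -> [-35, -45] -> -80
  [-4, -37, -45, -34, 29, -4, 8, 20, 10] -> [-4, -37, -45, -34, 29, 8, 20, 10] -> [-4, -37] -> [-4, -37] -> -41
  [33, 4, 28, 47] -> [33, 4, 28, 47] -> [33, 4] -> [4] -> 4
  [-15, -50, -11, 43] -> [-15, -50, -11, 43] -> [-15, -50] -> [-15, -50] -> -65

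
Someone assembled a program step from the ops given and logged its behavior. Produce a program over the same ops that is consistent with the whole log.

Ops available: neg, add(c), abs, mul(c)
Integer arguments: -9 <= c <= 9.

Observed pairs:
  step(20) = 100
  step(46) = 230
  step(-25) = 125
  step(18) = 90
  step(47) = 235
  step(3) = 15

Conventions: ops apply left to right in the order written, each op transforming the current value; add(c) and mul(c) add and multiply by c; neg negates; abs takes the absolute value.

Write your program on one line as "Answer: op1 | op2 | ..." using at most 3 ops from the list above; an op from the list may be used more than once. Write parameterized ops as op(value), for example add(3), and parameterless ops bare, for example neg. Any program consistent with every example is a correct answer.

abs | mul(5)

Check, running the answer program on each example:
  20 -> 20 -> 100
  46 -> 46 -> 230
  -25 -> 25 -> 125
  18 -> 18 -> 90
  47 -> 47 -> 235
  3 -> 3 -> 15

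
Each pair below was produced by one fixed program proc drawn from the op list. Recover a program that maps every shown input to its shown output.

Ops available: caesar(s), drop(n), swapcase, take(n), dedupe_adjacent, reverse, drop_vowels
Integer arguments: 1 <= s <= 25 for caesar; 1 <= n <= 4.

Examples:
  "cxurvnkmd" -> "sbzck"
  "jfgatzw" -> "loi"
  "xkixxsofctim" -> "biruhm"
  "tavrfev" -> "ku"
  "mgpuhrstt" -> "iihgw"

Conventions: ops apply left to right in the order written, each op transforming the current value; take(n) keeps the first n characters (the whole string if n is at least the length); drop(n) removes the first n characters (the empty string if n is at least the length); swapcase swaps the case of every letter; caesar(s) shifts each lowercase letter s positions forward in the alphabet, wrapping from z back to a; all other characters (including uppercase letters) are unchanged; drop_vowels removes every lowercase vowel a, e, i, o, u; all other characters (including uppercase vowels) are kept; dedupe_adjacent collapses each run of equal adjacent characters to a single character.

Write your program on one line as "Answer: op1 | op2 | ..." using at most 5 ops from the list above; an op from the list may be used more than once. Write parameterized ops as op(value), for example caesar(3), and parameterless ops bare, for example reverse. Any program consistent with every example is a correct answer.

drop(4) | reverse | drop_vowels | caesar(15)

Check, running the answer program on each example:
  "cxurvnkmd" -> "vnkmd" -> "dmknv" -> "dmknv" -> "sbzck"
  "jfgatzw" -> "tzw" -> "wzt" -> "wzt" -> "loi"
  "xkixxsofctim" -> "xsofctim" -> "mitcfosx" -> "mtcfsx" -> "biruhm"
  "tavrfev" -> "fev" -> "vef" -> "vf" -> "ku"
  "mgpuhrstt" -> "hrstt" -> "ttsrh" -> "ttsrh" -> "iihgw"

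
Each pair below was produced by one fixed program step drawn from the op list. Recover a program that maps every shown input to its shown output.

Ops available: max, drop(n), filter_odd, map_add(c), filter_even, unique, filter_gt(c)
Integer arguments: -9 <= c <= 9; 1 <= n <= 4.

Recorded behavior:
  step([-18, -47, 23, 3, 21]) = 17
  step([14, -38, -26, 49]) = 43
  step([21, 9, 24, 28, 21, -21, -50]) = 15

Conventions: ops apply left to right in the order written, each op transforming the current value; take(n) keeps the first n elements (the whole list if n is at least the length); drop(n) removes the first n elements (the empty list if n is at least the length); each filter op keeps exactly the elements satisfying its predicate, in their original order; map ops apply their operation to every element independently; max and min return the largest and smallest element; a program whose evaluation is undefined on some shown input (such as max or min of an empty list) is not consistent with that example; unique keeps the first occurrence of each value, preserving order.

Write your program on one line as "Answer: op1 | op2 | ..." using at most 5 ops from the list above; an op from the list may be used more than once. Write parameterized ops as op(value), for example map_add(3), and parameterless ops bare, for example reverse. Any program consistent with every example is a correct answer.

filter_odd | map_add(-6) | unique | max

Check, running the answer program on each example:
  [-18, -47, 23, 3, 21] -> [-47, 23, 3, 21] -> [-53, 17, -3, 15] -> [-53, 17, -3, 15] -> 17
  [14, -38, -26, 49] -> [49] -> [43] -> [43] -> 43
  [21, 9, 24, 28, 21, -21, -50] -> [21, 9, 21, -21] -> [15, 3, 15, -27] -> [15, 3, -27] -> 15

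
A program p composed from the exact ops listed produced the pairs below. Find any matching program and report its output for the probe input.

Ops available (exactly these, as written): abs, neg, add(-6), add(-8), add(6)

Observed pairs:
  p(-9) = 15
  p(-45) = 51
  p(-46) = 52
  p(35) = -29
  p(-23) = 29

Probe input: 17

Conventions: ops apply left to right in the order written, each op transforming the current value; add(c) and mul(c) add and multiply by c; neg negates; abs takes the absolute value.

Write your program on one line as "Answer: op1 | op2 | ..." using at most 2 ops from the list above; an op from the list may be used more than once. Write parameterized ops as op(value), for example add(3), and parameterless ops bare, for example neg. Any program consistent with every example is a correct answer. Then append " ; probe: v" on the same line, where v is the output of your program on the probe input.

add(-6) | neg ; probe: -11

Check, running the answer program on each example:
  -9 -> -15 -> 15
  -45 -> -51 -> 51
  -46 -> -52 -> 52
  35 -> 29 -> -29
  -23 -> -29 -> 29
  probe: 17 -> 11 -> -11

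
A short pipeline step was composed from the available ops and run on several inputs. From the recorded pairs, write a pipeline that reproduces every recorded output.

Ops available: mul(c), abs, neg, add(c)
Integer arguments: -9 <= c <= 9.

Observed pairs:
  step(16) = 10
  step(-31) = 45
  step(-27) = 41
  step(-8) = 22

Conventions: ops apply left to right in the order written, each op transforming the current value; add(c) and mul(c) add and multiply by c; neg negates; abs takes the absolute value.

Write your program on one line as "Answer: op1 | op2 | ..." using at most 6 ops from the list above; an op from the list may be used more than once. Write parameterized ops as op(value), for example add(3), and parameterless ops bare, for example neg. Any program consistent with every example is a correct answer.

add(5) | add(-7) | add(-8) | neg | abs | add(4)

Check, running the answer program on each example:
  16 -> 21 -> 14 -> 6 -> -6 -> 6 -> 10
  -31 -> -26 -> -33 -> -41 -> 41 -> 41 -> 45
  -27 -> -22 -> -29 -> -37 -> 37 -> 37 -> 41
  -8 -> -3 -> -10 -> -18 -> 18 -> 18 -> 22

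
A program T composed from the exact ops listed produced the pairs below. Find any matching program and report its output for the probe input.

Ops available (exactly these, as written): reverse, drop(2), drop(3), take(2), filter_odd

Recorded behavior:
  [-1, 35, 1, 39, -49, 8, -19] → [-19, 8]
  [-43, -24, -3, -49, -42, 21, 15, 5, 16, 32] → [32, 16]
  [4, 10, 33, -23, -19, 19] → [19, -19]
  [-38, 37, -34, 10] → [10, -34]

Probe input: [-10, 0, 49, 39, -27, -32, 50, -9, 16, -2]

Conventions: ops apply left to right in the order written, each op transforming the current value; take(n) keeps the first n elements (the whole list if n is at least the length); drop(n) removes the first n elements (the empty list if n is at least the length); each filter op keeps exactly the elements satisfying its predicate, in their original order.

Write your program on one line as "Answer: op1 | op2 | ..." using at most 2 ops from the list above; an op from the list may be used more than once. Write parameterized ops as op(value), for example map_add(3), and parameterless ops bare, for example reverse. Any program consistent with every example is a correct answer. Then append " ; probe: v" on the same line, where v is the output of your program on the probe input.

reverse | take(2) ; probe: [-2, 16]

Check, running the answer program on each example:
  [-1, 35, 1, 39, -49, 8, -19] -> [-19, 8, -49, 39, 1, 35, -1] -> [-19, 8]
  [-43, -24, -3, -49, -42, 21, 15, 5, 16, 32] -> [32, 16, 5, 15, 21, -42, -49, -3, -24, -43] -> [32, 16]
  [4, 10, 33, -23, -19, 19] -> [19, -19, -23, 33, 10, 4] -> [19, -19]
  [-38, 37, -34, 10] -> [10, -34, 37, -38] -> [10, -34]
  probe: [-10, 0, 49, 39, -27, -32, 50, -9, 16, -2] -> [-2, 16, -9, 50, -32, -27, 39, 49, 0, -10] -> [-2, 16]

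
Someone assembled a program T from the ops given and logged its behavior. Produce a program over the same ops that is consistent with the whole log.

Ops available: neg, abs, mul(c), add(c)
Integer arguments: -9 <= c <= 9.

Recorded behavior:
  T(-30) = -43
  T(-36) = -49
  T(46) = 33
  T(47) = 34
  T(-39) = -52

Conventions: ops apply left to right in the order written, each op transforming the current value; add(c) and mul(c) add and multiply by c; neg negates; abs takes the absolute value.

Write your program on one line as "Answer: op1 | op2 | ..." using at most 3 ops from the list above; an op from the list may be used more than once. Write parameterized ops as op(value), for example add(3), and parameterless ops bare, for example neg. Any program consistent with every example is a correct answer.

add(-8) | add(-5)

Check, running the answer program on each example:
  -30 -> -38 -> -43
  -36 -> -44 -> -49
  46 -> 38 -> 33
  47 -> 39 -> 34
  -39 -> -47 -> -52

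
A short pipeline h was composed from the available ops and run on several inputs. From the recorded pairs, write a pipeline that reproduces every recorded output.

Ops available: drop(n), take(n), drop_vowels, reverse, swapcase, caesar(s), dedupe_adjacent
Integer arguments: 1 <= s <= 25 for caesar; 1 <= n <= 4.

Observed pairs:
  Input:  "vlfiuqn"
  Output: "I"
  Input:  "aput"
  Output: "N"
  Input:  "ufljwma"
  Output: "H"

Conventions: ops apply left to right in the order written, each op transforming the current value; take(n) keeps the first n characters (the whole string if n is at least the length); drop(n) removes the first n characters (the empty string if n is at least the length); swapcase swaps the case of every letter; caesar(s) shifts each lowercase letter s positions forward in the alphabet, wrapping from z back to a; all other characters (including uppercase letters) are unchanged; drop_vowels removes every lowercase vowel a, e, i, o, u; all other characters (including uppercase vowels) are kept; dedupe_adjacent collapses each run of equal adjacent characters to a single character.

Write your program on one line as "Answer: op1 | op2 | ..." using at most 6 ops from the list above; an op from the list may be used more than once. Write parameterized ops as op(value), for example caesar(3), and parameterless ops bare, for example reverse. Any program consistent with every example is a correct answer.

reverse | caesar(10) | caesar(3) | reverse | take(1) | swapcase

Check, running the answer program on each example:
  "vlfiuqn" -> "nquiflv" -> "xaespvf" -> "adhvsyi" -> "iysvhda" -> "i" -> "I"
  "aput" -> "tupa" -> "dezk" -> "ghcn" -> "nchg" -> "n" -> "N"
  "ufljwma" -> "amwjlfu" -> "kwgtvpe" -> "nzjwysh" -> "hsywjzn" -> "h" -> "H"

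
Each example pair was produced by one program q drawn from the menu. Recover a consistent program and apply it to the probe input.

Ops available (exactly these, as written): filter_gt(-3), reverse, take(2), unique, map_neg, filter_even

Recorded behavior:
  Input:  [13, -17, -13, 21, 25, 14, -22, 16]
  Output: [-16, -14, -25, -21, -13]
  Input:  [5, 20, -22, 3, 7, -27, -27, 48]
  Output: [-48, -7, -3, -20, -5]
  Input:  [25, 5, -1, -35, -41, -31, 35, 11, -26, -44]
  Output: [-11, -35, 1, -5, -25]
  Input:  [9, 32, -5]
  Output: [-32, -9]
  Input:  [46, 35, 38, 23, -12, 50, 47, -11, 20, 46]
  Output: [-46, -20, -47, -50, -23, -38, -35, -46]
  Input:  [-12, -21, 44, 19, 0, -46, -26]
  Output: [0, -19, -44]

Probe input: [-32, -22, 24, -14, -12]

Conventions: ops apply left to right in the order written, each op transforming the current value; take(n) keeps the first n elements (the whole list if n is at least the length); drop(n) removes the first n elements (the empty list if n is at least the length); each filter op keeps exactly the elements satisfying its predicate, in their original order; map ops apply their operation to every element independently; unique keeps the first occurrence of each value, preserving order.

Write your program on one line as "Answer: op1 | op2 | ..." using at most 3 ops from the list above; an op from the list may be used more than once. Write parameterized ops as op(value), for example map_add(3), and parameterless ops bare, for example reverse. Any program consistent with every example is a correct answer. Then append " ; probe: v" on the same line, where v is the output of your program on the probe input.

filter_gt(-3) | reverse | map_neg ; probe: [-24]

Check, running the answer program on each example:
  [13, -17, -13, 21, 25, 14, -22, 16] -> [13, 21, 25, 14, 16] -> [16, 14, 25, 21, 13] -> [-16, -14, -25, -21, -13]
  [5, 20, -22, 3, 7, -27, -27, 48] -> [5, 20, 3, 7, 48] -> [48, 7, 3, 20, 5] -> [-48, -7, -3, -20, -5]
  [25, 5, -1, -35, -41, -31, 35, 11, -26, -44] -> [25, 5, -1, 35, 11] -> [11, 35, -1, 5, 25] -> [-11, -35, 1, -5, -25]
  [9, 32, -5] -> [9, 32] -> [32, 9] -> [-32, -9]
  [46, 35, 38, 23, -12, 50, 47, -11, 20, 46] -> [46, 35, 38, 23, 50, 47, 20, 46] -> [46, 20, 47, 50, 23, 38, 35, 46] -> [-46, -20, -47, -50, -23, -38, -35, -46]
  [-12, -21, 44, 19, 0, -46, -26] -> [44, 19, 0] -> [0, 19, 44] -> [0, -19, -44]
  probe: [-32, -22, 24, -14, -12] -> [24] -> [24] -> [-24]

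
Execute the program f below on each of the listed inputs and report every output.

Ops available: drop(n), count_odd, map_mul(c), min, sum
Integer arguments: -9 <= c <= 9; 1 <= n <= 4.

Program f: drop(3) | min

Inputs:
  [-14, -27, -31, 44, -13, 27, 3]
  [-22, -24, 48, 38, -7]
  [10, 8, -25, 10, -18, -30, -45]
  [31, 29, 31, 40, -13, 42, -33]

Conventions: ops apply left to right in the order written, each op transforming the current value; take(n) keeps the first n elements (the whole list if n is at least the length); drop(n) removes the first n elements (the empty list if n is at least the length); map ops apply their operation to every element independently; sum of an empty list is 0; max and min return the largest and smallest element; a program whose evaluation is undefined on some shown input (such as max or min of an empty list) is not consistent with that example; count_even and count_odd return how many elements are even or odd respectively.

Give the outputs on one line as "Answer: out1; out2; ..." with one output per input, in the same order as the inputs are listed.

-13; -7; -45; -33

Execution, op by op:
  [-14, -27, -31, 44, -13, 27, 3] -> [44, -13, 27, 3] -> -13
  [-22, -24, 48, 38, -7] -> [38, -7] -> -7
  [10, 8, -25, 10, -18, -30, -45] -> [10, -18, -30, -45] -> -45
  [31, 29, 31, 40, -13, 42, -33] -> [40, -13, 42, -33] -> -33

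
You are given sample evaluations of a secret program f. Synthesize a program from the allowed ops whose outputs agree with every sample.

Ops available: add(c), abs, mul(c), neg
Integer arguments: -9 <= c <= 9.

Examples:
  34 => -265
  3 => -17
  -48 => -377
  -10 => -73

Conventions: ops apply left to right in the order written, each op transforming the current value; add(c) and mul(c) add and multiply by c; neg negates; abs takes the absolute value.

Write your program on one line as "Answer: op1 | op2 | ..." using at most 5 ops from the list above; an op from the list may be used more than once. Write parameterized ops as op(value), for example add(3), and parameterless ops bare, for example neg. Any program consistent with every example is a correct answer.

abs | mul(-8) | add(2) | add(5)

Check, running the answer program on each example:
  34 -> 34 -> -272 -> -270 -> -265
  3 -> 3 -> -24 -> -22 -> -17
  -48 -> 48 -> -384 -> -382 -> -377
  -10 -> 10 -> -80 -> -78 -> -73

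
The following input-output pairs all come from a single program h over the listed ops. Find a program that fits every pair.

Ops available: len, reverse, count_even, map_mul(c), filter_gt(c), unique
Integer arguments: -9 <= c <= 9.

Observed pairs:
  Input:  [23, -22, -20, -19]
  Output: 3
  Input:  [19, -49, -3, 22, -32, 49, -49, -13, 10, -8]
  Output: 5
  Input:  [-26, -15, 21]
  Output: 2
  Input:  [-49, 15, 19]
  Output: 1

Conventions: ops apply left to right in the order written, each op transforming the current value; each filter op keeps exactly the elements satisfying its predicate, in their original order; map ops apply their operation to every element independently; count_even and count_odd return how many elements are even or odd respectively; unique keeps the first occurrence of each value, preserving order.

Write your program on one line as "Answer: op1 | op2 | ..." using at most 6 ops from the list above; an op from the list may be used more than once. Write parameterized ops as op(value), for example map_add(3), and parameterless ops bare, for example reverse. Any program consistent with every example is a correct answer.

map_mul(-1) | filter_gt(1) | unique | reverse | len

Check, running the answer program on each example:
  [23, -22, -20, -19] -> [-23, 22, 20, 19] -> [22, 20, 19] -> [22, 20, 19] -> [19, 20, 22] -> 3
  [19, -49, -3, 22, -32, 49, -49, -13, 10, -8] -> [-19, 49, 3, -22, 32, -49, 49, 13, -10, 8] -> [49, 3, 32, 49, 13, 8] -> [49, 3, 32, 13, 8] -> [8, 13, 32, 3, 49] -> 5
  [-26, -15, 21] -> [26, 15, -21] -> [26, 15] -> [26, 15] -> [15, 26] -> 2
  [-49, 15, 19] -> [49, -15, -19] -> [49] -> [49] -> [49] -> 1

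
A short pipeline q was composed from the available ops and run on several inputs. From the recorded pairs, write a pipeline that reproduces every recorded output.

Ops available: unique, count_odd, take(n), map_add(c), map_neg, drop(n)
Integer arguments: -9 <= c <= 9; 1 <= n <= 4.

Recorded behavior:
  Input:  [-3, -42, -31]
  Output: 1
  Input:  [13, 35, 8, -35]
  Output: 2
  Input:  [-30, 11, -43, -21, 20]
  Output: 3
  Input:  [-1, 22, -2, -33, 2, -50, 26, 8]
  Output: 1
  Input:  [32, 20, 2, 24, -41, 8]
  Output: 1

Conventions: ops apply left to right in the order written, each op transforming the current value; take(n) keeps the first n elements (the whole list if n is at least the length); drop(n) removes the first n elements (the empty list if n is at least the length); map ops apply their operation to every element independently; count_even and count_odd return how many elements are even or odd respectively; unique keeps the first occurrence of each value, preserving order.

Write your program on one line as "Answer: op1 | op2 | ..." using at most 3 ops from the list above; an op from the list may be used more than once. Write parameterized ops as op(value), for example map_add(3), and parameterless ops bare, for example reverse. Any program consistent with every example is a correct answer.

drop(1) | count_odd

Check, running the answer program on each example:
  [-3, -42, -31] -> [-42, -31] -> 1
  [13, 35, 8, -35] -> [35, 8, -35] -> 2
  [-30, 11, -43, -21, 20] -> [11, -43, -21, 20] -> 3
  [-1, 22, -2, -33, 2, -50, 26, 8] -> [22, -2, -33, 2, -50, 26, 8] -> 1
  [32, 20, 2, 24, -41, 8] -> [20, 2, 24, -41, 8] -> 1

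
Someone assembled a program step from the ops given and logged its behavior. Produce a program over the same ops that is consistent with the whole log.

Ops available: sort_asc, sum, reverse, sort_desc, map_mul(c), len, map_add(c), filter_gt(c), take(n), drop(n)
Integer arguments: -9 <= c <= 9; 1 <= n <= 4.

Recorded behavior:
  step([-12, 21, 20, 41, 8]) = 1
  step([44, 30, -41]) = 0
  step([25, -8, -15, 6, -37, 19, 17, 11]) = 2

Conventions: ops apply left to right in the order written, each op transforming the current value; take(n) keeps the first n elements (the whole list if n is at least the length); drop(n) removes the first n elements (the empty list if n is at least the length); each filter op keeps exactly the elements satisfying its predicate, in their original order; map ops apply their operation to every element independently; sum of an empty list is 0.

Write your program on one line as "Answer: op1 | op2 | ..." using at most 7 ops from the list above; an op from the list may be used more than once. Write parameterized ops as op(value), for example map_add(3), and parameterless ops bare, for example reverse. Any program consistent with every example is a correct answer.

drop(2) | map_mul(9) | filter_gt(5) | drop(2) | map_add(4) | len

Check, running the answer program on each example:
  [-12, 21, 20, 41, 8] -> [20, 41, 8] -> [180, 369, 72] -> [180, 369, 72] -> [72] -> [76] -> 1
  [44, 30, -41] -> [-41] -> [-369] -> [] -> [] -> [] -> 0
  [25, -8, -15, 6, -37, 19, 17, 11] -> [-15, 6, -37, 19, 17, 11] -> [-135, 54, -333, 171, 153, 99] -> [54, 171, 153, 99] -> [153, 99] -> [157, 103] -> 2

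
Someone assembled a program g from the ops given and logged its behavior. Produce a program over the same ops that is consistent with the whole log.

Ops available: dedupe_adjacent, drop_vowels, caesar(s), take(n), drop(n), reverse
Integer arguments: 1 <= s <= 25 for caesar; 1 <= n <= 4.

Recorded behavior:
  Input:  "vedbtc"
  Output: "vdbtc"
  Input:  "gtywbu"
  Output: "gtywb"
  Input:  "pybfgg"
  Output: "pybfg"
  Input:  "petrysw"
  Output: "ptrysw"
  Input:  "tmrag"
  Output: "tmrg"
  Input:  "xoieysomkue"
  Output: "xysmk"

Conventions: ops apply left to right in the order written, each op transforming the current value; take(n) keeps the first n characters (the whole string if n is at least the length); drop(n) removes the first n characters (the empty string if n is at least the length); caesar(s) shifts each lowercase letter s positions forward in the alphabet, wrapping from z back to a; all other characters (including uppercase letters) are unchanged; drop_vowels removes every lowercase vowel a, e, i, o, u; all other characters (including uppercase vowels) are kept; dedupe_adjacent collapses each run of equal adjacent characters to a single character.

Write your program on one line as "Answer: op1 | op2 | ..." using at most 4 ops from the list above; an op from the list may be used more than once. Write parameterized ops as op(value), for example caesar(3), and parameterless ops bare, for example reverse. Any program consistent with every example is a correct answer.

reverse | dedupe_adjacent | reverse | drop_vowels

Check, running the answer program on each example:
  "vedbtc" -> "ctbdev" -> "ctbdev" -> "vedbtc" -> "vdbtc"
  "gtywbu" -> "ubwytg" -> "ubwytg" -> "gtywbu" -> "gtywb"
  "pybfgg" -> "ggfbyp" -> "gfbyp" -> "pybfg" -> "pybfg"
  "petrysw" -> "wsyrtep" -> "wsyrtep" -> "petrysw" -> "ptrysw"
  "tmrag" -> "garmt" -> "garmt" -> "tmrag" -> "tmrg"
  "xoieysomkue" -> "eukmosyeiox" -> "eukmosyeiox" -> "xoieysomkue" -> "xysmk"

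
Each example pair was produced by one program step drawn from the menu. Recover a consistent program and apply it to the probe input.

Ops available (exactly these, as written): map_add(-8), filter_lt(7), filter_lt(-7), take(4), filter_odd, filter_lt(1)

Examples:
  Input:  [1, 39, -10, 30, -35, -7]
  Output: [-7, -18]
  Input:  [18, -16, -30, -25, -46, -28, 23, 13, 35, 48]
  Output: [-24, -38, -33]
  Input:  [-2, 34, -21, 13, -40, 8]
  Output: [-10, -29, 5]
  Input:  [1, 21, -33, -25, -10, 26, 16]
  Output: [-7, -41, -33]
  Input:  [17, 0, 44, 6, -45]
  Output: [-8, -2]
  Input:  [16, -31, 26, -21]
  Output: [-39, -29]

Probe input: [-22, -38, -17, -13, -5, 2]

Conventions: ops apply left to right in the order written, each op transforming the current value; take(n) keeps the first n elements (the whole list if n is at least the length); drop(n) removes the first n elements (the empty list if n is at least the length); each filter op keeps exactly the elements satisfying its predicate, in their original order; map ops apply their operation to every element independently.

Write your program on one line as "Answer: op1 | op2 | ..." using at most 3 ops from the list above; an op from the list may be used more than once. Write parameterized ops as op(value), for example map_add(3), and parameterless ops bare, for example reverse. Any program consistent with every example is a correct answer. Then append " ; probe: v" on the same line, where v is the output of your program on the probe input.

map_add(-8) | take(4) | filter_lt(7) ; probe: [-30, -46, -25, -21]

Check, running the answer program on each example:
  [1, 39, -10, 30, -35, -7] -> [-7, 31, -18, 22, -43, -15] -> [-7, 31, -18, 22] -> [-7, -18]
  [18, -16, -30, -25, -46, -28, 23, 13, 35, 48] -> [10, -24, -38, -33, -54, -36, 15, 5, 27, 40] -> [10, -24, -38, -33] -> [-24, -38, -33]
  [-2, 34, -21, 13, -40, 8] -> [-10, 26, -29, 5, -48, 0] -> [-10, 26, -29, 5] -> [-10, -29, 5]
  [1, 21, -33, -25, -10, 26, 16] -> [-7, 13, -41, -33, -18, 18, 8] -> [-7, 13, -41, -33] -> [-7, -41, -33]
  [17, 0, 44, 6, -45] -> [9, -8, 36, -2, -53] -> [9, -8, 36, -2] -> [-8, -2]
  [16, -31, 26, -21] -> [8, -39, 18, -29] -> [8, -39, 18, -29] -> [-39, -29]
  probe: [-22, -38, -17, -13, -5, 2] -> [-30, -46, -25, -21, -13, -6] -> [-30, -46, -25, -21] -> [-30, -46, -25, -21]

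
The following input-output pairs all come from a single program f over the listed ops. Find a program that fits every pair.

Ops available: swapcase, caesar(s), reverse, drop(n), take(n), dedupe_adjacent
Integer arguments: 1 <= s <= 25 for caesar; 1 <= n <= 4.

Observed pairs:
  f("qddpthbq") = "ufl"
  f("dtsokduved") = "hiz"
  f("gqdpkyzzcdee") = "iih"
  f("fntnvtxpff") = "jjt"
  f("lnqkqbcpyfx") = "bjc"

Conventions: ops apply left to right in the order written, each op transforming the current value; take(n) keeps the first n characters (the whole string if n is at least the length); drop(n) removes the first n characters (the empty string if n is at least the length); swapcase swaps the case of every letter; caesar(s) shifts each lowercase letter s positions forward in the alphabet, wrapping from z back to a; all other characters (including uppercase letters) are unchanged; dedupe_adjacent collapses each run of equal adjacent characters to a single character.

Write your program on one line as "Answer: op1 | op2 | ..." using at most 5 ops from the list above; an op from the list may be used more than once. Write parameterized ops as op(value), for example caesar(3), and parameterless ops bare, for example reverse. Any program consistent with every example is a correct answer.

reverse | take(3) | reverse | caesar(4) | reverse

Check, running the answer program on each example:
  "qddpthbq" -> "qbhtpddq" -> "qbh" -> "hbq" -> "lfu" -> "ufl"
  "dtsokduved" -> "devudkostd" -> "dev" -> "ved" -> "zih" -> "hiz"
  "gqdpkyzzcdee" -> "eedczzykpdqg" -> "eed" -> "dee" -> "hii" -> "iih"
  "fntnvtxpff" -> "ffpxtvntnf" -> "ffp" -> "pff" -> "tjj" -> "jjt"
  "lnqkqbcpyfx" -> "xfypcbqkqnl" -> "xfy" -> "yfx" -> "cjb" -> "bjc"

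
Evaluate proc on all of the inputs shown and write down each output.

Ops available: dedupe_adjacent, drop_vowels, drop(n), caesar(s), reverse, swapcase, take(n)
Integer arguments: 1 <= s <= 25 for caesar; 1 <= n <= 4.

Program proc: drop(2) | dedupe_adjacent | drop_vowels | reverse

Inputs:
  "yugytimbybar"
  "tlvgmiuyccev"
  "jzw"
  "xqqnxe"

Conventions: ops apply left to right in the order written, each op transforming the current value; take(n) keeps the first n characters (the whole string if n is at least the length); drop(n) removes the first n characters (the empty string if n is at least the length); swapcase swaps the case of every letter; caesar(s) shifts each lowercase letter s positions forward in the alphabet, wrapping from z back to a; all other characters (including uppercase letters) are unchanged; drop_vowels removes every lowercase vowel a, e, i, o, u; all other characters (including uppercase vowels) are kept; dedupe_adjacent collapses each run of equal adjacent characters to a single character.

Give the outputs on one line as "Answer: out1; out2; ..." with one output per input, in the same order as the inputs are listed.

"rbybmtyg"; "vcymgv"; "w"; "xnq"

Execution, op by op:
  "yugytimbybar" -> "gytimbybar" -> "gytimbybar" -> "gytmbybr" -> "rbybmtyg"
  "tlvgmiuyccev" -> "vgmiuyccev" -> "vgmiuycev" -> "vgmycv" -> "vcymgv"
  "jzw" -> "w" -> "w" -> "w" -> "w"
  "xqqnxe" -> "qnxe" -> "qnxe" -> "qnx" -> "xnq"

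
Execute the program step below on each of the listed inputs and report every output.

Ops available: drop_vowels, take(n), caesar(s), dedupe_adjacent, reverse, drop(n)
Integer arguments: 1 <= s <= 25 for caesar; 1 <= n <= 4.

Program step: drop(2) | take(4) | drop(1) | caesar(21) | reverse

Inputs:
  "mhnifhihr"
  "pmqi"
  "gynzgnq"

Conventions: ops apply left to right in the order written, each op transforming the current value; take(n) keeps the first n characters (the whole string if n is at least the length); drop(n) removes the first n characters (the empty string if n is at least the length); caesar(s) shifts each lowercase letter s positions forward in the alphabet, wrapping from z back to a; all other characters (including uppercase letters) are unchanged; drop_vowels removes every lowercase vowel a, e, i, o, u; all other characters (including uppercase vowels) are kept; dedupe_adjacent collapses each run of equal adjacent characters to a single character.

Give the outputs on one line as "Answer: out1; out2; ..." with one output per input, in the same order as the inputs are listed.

Execution, op by op:
  "mhnifhihr" -> "nifhihr" -> "nifh" -> "ifh" -> "dac" -> "cad"
  "pmqi" -> "qi" -> "qi" -> "i" -> "d" -> "d"
  "gynzgnq" -> "nzgnq" -> "nzgn" -> "zgn" -> "ubi" -> "ibu"

"cad"; "d"; "ibu"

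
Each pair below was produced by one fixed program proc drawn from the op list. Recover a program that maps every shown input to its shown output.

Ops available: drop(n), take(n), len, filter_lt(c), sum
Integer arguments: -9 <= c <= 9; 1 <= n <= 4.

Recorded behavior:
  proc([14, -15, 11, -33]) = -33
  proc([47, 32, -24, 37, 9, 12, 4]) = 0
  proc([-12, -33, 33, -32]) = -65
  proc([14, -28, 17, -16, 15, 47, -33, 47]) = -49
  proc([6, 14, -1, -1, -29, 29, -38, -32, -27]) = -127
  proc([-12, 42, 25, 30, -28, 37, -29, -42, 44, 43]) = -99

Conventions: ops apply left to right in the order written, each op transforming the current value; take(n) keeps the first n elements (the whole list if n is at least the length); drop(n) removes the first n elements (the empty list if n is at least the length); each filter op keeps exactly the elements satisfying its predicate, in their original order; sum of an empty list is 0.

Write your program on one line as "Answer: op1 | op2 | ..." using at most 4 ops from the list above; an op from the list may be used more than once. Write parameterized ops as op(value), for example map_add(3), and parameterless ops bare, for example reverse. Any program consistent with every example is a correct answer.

filter_lt(2) | drop(1) | sum

Check, running the answer program on each example:
  [14, -15, 11, -33] -> [-15, -33] -> [-33] -> -33
  [47, 32, -24, 37, 9, 12, 4] -> [-24] -> [] -> 0
  [-12, -33, 33, -32] -> [-12, -33, -32] -> [-33, -32] -> -65
  [14, -28, 17, -16, 15, 47, -33, 47] -> [-28, -16, -33] -> [-16, -33] -> -49
  [6, 14, -1, -1, -29, 29, -38, -32, -27] -> [-1, -1, -29, -38, -32, -27] -> [-1, -29, -38, -32, -27] -> -127
  [-12, 42, 25, 30, -28, 37, -29, -42, 44, 43] -> [-12, -28, -29, -42] -> [-28, -29, -42] -> -99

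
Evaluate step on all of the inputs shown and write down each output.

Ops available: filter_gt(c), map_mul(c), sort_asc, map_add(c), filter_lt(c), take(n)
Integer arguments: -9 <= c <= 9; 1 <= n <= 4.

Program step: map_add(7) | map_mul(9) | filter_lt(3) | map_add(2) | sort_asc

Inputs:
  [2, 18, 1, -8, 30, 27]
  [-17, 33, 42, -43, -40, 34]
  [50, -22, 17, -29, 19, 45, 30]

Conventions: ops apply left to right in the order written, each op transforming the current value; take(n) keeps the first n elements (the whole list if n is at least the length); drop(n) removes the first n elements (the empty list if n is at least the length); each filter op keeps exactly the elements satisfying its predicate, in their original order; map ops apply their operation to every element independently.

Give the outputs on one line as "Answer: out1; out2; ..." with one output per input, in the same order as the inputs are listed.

Execution, op by op:
  [2, 18, 1, -8, 30, 27] -> [9, 25, 8, -1, 37, 34] -> [81, 225, 72, -9, 333, 306] -> [-9] -> [-7] -> [-7]
  [-17, 33, 42, -43, -40, 34] -> [-10, 40, 49, -36, -33, 41] -> [-90, 360, 441, -324, -297, 369] -> [-90, -324, -297] -> [-88, -322, -295] -> [-322, -295, -88]
  [50, -22, 17, -29, 19, 45, 30] -> [57, -15, 24, -22, 26, 52, 37] -> [513, -135, 216, -198, 234, 468, 333] -> [-135, -198] -> [-133, -196] -> [-196, -133]

[-7]; [-322, -295, -88]; [-196, -133]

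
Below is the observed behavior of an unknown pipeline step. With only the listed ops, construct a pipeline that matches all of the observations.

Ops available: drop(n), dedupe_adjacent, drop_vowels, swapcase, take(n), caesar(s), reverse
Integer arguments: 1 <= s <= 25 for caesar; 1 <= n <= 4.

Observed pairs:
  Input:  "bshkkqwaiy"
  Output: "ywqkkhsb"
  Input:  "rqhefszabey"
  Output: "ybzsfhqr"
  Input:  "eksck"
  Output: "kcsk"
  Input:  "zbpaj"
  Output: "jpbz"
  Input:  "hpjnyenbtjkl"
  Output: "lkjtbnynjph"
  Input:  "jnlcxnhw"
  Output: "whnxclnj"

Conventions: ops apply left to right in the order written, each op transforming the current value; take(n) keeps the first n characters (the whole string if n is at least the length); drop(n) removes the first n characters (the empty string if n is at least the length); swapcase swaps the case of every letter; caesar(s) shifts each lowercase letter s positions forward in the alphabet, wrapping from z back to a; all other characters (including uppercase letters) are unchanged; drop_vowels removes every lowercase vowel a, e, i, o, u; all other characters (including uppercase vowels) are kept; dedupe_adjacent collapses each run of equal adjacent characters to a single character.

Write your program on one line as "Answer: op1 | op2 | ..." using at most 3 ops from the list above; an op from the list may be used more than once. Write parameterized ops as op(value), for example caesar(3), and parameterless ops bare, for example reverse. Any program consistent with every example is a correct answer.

reverse | drop_vowels

Check, running the answer program on each example:
  "bshkkqwaiy" -> "yiawqkkhsb" -> "ywqkkhsb"
  "rqhefszabey" -> "yebazsfehqr" -> "ybzsfhqr"
  "eksck" -> "kcske" -> "kcsk"
  "zbpaj" -> "japbz" -> "jpbz"
  "hpjnyenbtjkl" -> "lkjtbneynjph" -> "lkjtbnynjph"
  "jnlcxnhw" -> "whnxclnj" -> "whnxclnj"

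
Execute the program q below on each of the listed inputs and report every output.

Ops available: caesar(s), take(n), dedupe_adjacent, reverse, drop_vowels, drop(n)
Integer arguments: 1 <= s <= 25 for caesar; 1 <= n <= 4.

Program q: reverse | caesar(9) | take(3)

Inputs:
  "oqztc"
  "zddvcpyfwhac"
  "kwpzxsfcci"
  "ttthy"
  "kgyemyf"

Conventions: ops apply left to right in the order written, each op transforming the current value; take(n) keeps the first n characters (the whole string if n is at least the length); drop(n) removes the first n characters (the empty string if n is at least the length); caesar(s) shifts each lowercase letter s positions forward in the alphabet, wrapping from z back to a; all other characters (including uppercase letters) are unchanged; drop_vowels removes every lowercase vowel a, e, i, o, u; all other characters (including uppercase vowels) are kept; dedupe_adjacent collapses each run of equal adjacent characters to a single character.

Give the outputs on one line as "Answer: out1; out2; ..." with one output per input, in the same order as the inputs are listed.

"lci"; "ljq"; "rll"; "hqc"; "ohv"

Execution, op by op:
  "oqztc" -> "ctzqo" -> "lcizx" -> "lci"
  "zddvcpyfwhac" -> "cahwfypcvddz" -> "ljqfohylemmi" -> "ljq"
  "kwpzxsfcci" -> "iccfsxzpwk" -> "rllobgiyft" -> "rll"
  "ttthy" -> "yhttt" -> "hqccc" -> "hqc"
  "kgyemyf" -> "fymeygk" -> "ohvnhpt" -> "ohv"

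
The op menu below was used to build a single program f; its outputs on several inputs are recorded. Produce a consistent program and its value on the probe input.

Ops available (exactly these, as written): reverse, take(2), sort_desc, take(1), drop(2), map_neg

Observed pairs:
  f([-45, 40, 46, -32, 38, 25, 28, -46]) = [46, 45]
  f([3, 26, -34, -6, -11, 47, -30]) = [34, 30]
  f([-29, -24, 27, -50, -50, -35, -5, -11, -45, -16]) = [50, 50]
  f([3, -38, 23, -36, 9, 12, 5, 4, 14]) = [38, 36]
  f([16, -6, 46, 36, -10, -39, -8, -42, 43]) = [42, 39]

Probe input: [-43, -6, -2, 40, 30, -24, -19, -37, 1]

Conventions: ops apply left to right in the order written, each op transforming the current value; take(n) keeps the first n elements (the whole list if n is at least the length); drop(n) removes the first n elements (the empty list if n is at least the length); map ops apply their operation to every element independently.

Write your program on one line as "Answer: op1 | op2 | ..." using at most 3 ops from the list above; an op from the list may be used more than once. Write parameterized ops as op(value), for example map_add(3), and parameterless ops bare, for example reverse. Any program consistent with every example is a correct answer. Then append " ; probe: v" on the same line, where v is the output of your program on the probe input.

map_neg | sort_desc | take(2) ; probe: [43, 37]

Check, running the answer program on each example:
  [-45, 40, 46, -32, 38, 25, 28, -46] -> [45, -40, -46, 32, -38, -25, -28, 46] -> [46, 45, 32, -25, -28, -38, -40, -46] -> [46, 45]
  [3, 26, -34, -6, -11, 47, -30] -> [-3, -26, 34, 6, 11, -47, 30] -> [34, 30, 11, 6, -3, -26, -47] -> [34, 30]
  [-29, -24, 27, -50, -50, -35, -5, -11, -45, -16] -> [29, 24, -27, 50, 50, 35, 5, 11, 45, 16] -> [50, 50, 45, 35, 29, 24, 16, 11, 5, -27] -> [50, 50]
  [3, -38, 23, -36, 9, 12, 5, 4, 14] -> [-3, 38, -23, 36, -9, -12, -5, -4, -14] -> [38, 36, -3, -4, -5, -9, -12, -14, -23] -> [38, 36]
  [16, -6, 46, 36, -10, -39, -8, -42, 43] -> [-16, 6, -46, -36, 10, 39, 8, 42, -43] -> [42, 39, 10, 8, 6, -16, -36, -43, -46] -> [42, 39]
  probe: [-43, -6, -2, 40, 30, -24, -19, -37, 1] -> [43, 6, 2, -40, -30, 24, 19, 37, -1] -> [43, 37, 24, 19, 6, 2, -1, -30, -40] -> [43, 37]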